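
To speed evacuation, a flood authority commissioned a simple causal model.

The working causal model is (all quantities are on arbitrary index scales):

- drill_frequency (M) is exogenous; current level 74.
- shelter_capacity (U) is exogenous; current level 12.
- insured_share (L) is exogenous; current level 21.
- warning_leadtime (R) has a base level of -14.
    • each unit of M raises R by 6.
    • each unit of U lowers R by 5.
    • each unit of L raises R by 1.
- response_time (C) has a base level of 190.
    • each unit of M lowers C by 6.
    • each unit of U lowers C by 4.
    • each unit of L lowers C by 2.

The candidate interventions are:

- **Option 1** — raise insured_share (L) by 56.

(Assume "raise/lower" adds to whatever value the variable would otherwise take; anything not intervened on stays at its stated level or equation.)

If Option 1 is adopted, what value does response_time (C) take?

Option 1 (L + 56):
  M = 74
  U = 12
  L = 21 + 56 = 77
  C = 190 − 6·74 − 4·12 − 2·77 = -456

-456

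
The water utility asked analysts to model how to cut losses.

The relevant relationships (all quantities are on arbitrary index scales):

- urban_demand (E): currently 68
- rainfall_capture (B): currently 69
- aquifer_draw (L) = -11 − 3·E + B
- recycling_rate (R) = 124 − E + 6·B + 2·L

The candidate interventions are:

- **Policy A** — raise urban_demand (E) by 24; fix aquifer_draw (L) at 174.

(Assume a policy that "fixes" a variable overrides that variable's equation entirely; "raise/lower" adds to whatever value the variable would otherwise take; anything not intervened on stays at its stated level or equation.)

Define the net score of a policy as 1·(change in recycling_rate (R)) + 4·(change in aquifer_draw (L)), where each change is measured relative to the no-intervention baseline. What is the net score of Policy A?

1896

Baseline:
  E = 68
  B = 69
  L = -11 − 3·68 + 69 = -146
  R = 124 − 68 + 6·69 + 2·(-146) = 178
Policy A (E + 24, L := 174):
  E = 68 + 24 = 92
  B = 69
  L = 174
  R = 124 − 92 + 6·69 + 2·174 = 794
ΔR = 794 − 178 = 616; ΔL = 174 − (-146) = 320
Score = 1·616 + 4·320 = 1896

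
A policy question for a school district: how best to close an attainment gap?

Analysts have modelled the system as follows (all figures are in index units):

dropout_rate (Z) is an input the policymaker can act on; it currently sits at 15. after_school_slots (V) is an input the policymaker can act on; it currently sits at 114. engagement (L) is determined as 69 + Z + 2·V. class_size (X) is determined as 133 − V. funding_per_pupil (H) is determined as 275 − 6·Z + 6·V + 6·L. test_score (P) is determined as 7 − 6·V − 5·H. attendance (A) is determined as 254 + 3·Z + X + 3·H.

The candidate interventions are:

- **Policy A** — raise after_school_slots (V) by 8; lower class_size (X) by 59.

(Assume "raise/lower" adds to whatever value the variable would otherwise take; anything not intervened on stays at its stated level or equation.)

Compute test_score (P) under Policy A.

-15150

Policy A (V + 8, X − 59):
  Z = 15
  V = 114 + 8 = 122
  L = 69 + 15 + 2·122 = 328
  H = 275 − 6·15 + 6·122 + 6·328 = 2885
  P = 7 − 6·122 − 5·2885 = -15150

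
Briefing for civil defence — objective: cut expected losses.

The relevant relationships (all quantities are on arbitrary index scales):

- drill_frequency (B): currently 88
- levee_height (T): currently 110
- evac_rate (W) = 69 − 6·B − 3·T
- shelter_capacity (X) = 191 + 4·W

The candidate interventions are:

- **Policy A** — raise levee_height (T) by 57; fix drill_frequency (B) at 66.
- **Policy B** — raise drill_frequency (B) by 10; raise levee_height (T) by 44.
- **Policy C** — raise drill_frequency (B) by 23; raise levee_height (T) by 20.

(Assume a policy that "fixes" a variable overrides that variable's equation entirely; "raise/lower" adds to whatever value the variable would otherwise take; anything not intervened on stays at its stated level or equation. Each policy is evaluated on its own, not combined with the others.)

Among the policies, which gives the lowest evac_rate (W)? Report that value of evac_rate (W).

-987

Policy A (T + 57, B := 66):
  B = 66
  T = 110 + 57 = 167
  W = 69 − 6·66 − 3·167 = -828
Policy B (B + 10, T + 44):
  B = 88 + 10 = 98
  T = 110 + 44 = 154
  W = 69 − 6·98 − 3·154 = -981
Policy C (B + 23, T + 20):
  B = 88 + 23 = 111
  T = 110 + 20 = 130
  W = 69 − 6·111 − 3·130 = -987
Comparing — Policy A: W=-828, Policy B: W=-981, Policy C: W=-987. Lowest is -987 (Policy C).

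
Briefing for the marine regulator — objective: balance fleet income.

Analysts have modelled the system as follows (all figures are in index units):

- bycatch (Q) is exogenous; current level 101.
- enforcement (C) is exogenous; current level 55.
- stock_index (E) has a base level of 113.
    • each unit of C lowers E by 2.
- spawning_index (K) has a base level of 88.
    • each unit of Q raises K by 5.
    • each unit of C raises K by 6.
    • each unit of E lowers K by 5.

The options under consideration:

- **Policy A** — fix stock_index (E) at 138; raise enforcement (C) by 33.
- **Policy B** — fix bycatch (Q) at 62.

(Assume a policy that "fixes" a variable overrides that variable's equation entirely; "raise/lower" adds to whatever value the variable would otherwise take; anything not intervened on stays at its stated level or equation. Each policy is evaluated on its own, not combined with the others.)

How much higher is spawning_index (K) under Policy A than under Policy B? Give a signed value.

-282

Policy A (E := 138, C + 33):
  Q = 101
  C = 55 + 33 = 88
  E = 138
  K = 88 + 5·101 + 6·88 − 5·138 = 431
Policy B (Q := 62):
  Q = 62
  C = 55
  E = 113 − 2·55 = 3
  K = 88 + 5·62 + 6·55 − 5·3 = 713
K: 431 − 713 = -282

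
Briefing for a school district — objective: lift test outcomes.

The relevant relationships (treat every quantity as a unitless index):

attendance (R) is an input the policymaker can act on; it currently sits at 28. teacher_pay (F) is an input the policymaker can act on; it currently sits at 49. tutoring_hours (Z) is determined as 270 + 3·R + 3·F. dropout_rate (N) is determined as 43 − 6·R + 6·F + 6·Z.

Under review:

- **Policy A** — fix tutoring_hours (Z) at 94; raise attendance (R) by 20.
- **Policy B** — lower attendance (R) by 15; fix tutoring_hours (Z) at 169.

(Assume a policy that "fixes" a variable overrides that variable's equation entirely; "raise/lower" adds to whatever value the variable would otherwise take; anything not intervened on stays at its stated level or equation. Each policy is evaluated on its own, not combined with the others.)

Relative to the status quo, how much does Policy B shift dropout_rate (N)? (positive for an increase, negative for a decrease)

-1902

Baseline:
  R = 28
  F = 49
  Z = 270 + 3·28 + 3·49 = 501
  N = 43 − 6·28 + 6·49 + 6·501 = 3175
Policy B (R − 15, Z := 169):
  R = 28 − 15 = 13
  F = 49
  Z = 169
  N = 43 − 6·13 + 6·49 + 6·169 = 1273
Change in N: 1273 − 3175 = -1902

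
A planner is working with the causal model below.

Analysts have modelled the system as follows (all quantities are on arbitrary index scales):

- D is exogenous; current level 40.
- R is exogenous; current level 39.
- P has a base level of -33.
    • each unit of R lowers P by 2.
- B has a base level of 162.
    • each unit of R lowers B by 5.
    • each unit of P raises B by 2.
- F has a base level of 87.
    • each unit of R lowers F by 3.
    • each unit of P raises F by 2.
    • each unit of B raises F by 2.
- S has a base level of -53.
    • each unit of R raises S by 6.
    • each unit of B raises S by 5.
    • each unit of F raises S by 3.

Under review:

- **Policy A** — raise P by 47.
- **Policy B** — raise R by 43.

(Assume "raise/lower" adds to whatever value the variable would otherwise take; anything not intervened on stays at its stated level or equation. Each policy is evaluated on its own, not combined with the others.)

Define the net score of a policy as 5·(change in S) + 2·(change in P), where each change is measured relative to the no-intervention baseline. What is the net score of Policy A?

6674

Baseline:
  R = 39
  P = -33 − 2·39 = -111
  B = 162 − 5·39 + 2·(-111) = -255
  F = 87 − 3·39 + 2·(-111) + 2·(-255) = -762
  S = -53 + 6·39 + 5·(-255) + 3·(-762) = -3380
Policy A (P + 47):
  R = 39
  P = -33 − 2·39 (+47 from intervention) = -64
  B = 162 − 5·39 + 2·(-64) = -161
  F = 87 − 3·39 + 2·(-64) + 2·(-161) = -480
  S = -53 + 6·39 + 5·(-161) + 3·(-480) = -2064
ΔS = -2064 − (-3380) = 1316; ΔP = -64 − (-111) = 47
Score = 5·1316 + 2·47 = 6674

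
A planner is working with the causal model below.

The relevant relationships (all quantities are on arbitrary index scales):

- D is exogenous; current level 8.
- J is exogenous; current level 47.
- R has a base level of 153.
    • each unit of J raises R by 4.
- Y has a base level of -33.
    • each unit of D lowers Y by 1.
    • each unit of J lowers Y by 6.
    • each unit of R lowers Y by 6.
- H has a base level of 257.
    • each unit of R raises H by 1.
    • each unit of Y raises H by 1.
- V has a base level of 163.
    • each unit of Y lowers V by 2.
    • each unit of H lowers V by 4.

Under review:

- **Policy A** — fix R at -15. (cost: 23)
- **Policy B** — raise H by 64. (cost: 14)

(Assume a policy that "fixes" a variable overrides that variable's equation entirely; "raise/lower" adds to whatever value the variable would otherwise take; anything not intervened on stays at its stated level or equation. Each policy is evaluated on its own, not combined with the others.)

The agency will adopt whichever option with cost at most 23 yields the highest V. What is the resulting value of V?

11729

Policy A (R := -15):
  D = 8
  J = 47
  R = -15
  Y = -33 − 8 − 6·47 − 6·(-15) = -233
  H = 257 + (-15) + (-233) = 9
  V = 163 − 2·(-233) − 4·9 = 593
Policy B (H + 64):
  D = 8
  J = 47
  R = 153 + 4·47 = 341
  Y = -33 − 8 − 6·47 − 6·341 = -2369
  H = 257 + 341 + (-2369) (+64 from intervention) = -1707
  V = 163 − 2·(-2369) − 4·(-1707) = 11729
Comparing — Policy A: V=593, Policy B: V=11729. Highest is 11729 (Policy B).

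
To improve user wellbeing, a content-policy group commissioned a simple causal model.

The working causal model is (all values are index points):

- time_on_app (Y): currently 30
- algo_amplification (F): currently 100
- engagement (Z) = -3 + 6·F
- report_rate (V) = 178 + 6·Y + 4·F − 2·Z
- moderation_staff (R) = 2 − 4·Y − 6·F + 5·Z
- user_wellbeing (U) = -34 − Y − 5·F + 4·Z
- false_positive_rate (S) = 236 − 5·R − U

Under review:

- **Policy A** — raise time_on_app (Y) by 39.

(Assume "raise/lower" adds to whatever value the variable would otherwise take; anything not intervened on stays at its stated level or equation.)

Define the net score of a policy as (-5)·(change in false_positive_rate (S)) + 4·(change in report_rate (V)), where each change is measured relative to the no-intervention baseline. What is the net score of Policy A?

-3159

Baseline:
  Y = 30
  F = 100
  Z = -3 + 6·100 = 597
  V = 178 + 6·30 + 4·100 − 2·597 = -436
  R = 2 − 4·30 − 6·100 + 5·597 = 2267
  U = -34 − 30 − 5·100 + 4·597 = 1824
  S = 236 − 5·2267 − 1824 = -12923
Policy A (Y + 39):
  Y = 30 + 39 = 69
  F = 100
  Z = -3 + 6·100 = 597
  V = 178 + 6·69 + 4·100 − 2·597 = -202
  R = 2 − 4·69 − 6·100 + 5·597 = 2111
  U = -34 − 69 − 5·100 + 4·597 = 1785
  S = 236 − 5·2111 − 1785 = -12104
ΔS = -12104 − (-12923) = 819; ΔV = -202 − (-436) = 234
Score = (-5)·819 + 4·234 = -3159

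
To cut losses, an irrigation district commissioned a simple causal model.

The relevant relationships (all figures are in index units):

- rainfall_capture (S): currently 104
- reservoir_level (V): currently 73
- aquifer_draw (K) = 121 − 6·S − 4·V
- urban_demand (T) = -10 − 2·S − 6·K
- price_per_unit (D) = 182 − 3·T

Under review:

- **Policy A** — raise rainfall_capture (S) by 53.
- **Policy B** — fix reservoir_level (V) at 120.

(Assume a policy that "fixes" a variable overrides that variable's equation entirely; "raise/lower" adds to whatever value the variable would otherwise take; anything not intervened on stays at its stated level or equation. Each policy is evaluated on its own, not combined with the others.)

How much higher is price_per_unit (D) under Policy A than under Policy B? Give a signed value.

Policy A (S + 53):
  S = 104 + 53 = 157
  V = 73
  K = 121 − 6·157 − 4·73 = -1113
  T = -10 − 2·157 − 6·(-1113) = 6354
  D = 182 − 3·6354 = -18880
Policy B (V := 120):
  S = 104
  V = 120
  K = 121 − 6·104 − 4·120 = -983
  T = -10 − 2·104 − 6·(-983) = 5680
  D = 182 − 3·5680 = -16858
D: -18880 − (-16858) = -2022

-2022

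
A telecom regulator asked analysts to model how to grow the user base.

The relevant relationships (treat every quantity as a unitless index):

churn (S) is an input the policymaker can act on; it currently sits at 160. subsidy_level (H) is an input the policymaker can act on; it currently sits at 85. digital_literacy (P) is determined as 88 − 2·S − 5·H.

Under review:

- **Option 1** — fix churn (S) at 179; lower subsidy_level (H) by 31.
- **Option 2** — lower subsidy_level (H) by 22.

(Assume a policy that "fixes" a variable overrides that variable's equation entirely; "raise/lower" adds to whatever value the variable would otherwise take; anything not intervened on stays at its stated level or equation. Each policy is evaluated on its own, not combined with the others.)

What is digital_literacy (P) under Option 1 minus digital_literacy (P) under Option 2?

Option 1 (S := 179, H − 31):
  S = 179
  H = 85 − 31 = 54
  P = 88 − 2·179 − 5·54 = -540
Option 2 (H − 22):
  S = 160
  H = 85 − 22 = 63
  P = 88 − 2·160 − 5·63 = -547
P: -540 − (-547) = 7

7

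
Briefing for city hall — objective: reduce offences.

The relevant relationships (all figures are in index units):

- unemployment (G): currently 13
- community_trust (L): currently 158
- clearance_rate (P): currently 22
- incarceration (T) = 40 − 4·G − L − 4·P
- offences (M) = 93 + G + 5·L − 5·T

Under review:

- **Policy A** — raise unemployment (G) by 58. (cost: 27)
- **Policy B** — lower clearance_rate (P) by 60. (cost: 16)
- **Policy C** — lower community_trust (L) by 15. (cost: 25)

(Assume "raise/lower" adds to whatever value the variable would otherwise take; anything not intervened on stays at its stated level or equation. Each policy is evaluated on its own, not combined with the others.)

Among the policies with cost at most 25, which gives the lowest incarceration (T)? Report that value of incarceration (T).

-243

Policy B (P − 60):
  G = 13
  L = 158
  P = 22 − 60 = -38
  T = 40 − 4·13 − 158 − 4·(-38) = -18
Policy C (L − 15):
  G = 13
  L = 158 − 15 = 143
  P = 22
  T = 40 − 4·13 − 143 − 4·22 = -243
Comparing — Policy B: T=-18, Policy C: T=-243. Lowest is -243 (Policy C).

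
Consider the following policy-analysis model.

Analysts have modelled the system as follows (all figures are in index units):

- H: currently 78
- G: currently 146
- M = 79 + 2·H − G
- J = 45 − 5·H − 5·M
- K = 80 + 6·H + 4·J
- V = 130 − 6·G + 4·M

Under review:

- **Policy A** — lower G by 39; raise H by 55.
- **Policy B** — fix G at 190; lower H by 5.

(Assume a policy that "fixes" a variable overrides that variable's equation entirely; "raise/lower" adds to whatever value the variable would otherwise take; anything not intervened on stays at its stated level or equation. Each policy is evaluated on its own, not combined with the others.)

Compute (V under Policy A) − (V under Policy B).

1310

Policy A (G − 39, H + 55):
  H = 78 + 55 = 133
  G = 146 − 39 = 107
  M = 79 + 2·133 − 107 = 238
  V = 130 − 6·107 + 4·238 = 440
Policy B (G := 190, H − 5):
  H = 78 − 5 = 73
  G = 190
  M = 79 + 2·73 − 190 = 35
  V = 130 − 6·190 + 4·35 = -870
V: 440 − (-870) = 1310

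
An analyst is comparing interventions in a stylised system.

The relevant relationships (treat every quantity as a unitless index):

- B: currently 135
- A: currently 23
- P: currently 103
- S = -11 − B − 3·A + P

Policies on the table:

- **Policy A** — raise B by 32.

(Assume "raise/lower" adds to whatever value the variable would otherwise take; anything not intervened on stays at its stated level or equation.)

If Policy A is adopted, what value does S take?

Policy A (B + 32):
  B = 135 + 32 = 167
  A = 23
  P = 103
  S = -11 − 167 − 3·23 + 103 = -144

-144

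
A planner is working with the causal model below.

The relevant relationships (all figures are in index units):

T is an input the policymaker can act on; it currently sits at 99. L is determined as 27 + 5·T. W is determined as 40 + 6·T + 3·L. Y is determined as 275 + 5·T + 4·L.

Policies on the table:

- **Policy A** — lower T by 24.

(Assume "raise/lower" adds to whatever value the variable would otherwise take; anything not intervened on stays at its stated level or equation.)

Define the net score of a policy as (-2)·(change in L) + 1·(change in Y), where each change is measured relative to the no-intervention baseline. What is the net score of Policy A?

-360

Baseline:
  T = 99
  L = 27 + 5·99 = 522
  Y = 275 + 5·99 + 4·522 = 2858
Policy A (T − 24):
  T = 99 − 24 = 75
  L = 27 + 5·75 = 402
  Y = 275 + 5·75 + 4·402 = 2258
ΔL = 402 − 522 = -120; ΔY = 2258 − 2858 = -600
Score = (-2)·(-120) + 1·(-600) = -360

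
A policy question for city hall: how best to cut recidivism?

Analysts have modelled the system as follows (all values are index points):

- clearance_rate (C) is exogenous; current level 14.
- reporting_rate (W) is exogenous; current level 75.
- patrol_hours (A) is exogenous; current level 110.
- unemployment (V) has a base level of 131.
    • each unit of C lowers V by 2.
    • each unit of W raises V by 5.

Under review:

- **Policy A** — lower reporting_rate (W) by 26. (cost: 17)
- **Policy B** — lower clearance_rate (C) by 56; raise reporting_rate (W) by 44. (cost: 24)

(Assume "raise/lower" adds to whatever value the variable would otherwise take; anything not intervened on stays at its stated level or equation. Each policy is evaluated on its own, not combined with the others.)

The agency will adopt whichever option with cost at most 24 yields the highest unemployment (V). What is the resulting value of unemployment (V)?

Policy A (W − 26):
  C = 14
  W = 75 − 26 = 49
  V = 131 − 2·14 + 5·49 = 348
Policy B (C − 56, W + 44):
  C = 14 − 56 = -42
  W = 75 + 44 = 119
  V = 131 − 2·(-42) + 5·119 = 810
Comparing — Policy A: V=348, Policy B: V=810. Highest is 810 (Policy B).

810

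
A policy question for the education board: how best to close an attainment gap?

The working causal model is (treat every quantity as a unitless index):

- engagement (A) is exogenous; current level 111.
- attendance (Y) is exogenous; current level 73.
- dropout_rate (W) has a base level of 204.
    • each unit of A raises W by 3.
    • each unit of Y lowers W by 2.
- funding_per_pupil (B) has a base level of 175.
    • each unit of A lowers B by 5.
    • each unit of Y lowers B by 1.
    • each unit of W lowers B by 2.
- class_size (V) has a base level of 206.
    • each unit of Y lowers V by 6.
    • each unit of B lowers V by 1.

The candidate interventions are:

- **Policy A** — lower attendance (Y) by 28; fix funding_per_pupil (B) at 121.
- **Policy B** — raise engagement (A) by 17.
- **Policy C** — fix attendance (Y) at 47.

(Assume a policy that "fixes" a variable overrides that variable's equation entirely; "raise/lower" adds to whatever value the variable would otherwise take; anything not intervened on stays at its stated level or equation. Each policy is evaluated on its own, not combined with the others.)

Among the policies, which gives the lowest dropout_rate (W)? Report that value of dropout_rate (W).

Policy A (Y − 28, B := 121):
  A = 111
  Y = 73 − 28 = 45
  W = 204 + 3·111 − 2·45 = 447
Policy B (A + 17):
  A = 111 + 17 = 128
  Y = 73
  W = 204 + 3·128 − 2·73 = 442
Policy C (Y := 47):
  A = 111
  Y = 47
  W = 204 + 3·111 − 2·47 = 443
Comparing — Policy A: W=447, Policy B: W=442, Policy C: W=443. Lowest is 442 (Policy B).

442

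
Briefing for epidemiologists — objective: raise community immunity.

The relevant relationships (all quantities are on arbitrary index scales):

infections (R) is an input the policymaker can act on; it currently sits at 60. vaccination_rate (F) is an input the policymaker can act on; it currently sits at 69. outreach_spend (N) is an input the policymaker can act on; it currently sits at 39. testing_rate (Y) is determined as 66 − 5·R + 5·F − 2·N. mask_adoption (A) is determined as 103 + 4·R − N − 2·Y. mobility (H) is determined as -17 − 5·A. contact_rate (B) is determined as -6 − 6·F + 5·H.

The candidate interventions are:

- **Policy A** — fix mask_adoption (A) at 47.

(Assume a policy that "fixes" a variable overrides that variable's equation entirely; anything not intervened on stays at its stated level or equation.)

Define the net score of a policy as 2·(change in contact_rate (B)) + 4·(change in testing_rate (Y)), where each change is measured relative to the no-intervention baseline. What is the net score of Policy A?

9550

Baseline:
  R = 60
  F = 69
  N = 39
  Y = 66 − 5·60 + 5·69 − 2·39 = 33
  A = 103 + 4·60 − 39 − 2·33 = 238
  H = -17 − 5·238 = -1207
  B = -6 − 6·69 + 5·(-1207) = -6455
Policy A (A := 47):
  R = 60
  F = 69
  N = 39
  Y = 66 − 5·60 + 5·69 − 2·39 = 33
  A = 47
  H = -17 − 5·47 = -252
  B = -6 − 6·69 + 5·(-252) = -1680
ΔB = -1680 − (-6455) = 4775; ΔY = 33 − 33 = 0
Score = 2·4775 + 4·0 = 9550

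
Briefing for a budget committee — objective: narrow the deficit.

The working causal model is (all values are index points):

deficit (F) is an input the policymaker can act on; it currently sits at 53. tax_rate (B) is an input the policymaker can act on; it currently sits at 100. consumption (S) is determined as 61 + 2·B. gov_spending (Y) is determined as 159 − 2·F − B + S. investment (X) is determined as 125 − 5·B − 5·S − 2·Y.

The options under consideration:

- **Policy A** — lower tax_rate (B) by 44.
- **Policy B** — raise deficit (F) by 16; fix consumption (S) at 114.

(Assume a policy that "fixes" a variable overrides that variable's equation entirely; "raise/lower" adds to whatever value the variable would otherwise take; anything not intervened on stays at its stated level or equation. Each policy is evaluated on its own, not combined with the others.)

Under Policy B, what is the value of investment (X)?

Policy B (F + 16, S := 114):
  F = 53 + 16 = 69
  B = 100
  S = 114
  Y = 159 − 2·69 − 100 + 114 = 35
  X = 125 − 5·100 − 5·114 − 2·35 = -1015

-1015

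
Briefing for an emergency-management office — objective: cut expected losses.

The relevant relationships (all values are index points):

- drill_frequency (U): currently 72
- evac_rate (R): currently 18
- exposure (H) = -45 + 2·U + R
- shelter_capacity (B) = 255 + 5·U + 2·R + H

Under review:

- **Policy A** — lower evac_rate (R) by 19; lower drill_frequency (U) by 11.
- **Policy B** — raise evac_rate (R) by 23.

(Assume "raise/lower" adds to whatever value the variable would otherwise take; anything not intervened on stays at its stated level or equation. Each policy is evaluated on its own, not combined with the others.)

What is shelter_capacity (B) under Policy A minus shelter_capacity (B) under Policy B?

Policy A (R − 19, U − 11):
  U = 72 − 11 = 61
  R = 18 − 19 = -1
  H = -45 + 2·61 + (-1) = 76
  B = 255 + 5·61 + 2·(-1) + 76 = 634
Policy B (R + 23):
  U = 72
  R = 18 + 23 = 41
  H = -45 + 2·72 + 41 = 140
  B = 255 + 5·72 + 2·41 + 140 = 837
B: 634 − 837 = -203

-203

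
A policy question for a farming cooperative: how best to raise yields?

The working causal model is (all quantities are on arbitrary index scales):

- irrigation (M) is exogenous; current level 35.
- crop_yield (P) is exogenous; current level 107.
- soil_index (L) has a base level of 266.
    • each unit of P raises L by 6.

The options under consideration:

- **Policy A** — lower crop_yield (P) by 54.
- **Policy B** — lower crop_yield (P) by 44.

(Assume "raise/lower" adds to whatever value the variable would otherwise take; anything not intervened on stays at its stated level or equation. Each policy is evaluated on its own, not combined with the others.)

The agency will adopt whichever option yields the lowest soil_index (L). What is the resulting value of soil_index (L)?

584

Policy A (P − 54):
  P = 107 − 54 = 53
  L = 266 + 6·53 = 584
Policy B (P − 44):
  P = 107 − 44 = 63
  L = 266 + 6·63 = 644
Comparing — Policy A: L=584, Policy B: L=644. Lowest is 584 (Policy A).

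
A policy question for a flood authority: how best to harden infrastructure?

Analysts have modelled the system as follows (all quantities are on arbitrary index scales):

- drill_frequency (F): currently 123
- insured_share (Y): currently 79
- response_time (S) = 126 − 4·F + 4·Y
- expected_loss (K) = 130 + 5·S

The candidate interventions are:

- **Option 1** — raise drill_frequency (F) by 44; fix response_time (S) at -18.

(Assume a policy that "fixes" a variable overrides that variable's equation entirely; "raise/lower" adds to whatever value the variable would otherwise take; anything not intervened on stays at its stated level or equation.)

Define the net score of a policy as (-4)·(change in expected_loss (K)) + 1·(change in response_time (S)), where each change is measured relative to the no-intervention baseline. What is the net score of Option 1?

Baseline:
  F = 123
  Y = 79
  S = 126 − 4·123 + 4·79 = -50
  K = 130 + 5·(-50) = -120
Option 1 (F + 44, S := -18):
  F = 123 + 44 = 167
  Y = 79
  S = -18
  K = 130 + 5·(-18) = 40
ΔK = 40 − (-120) = 160; ΔS = -18 − (-50) = 32
Score = (-4)·160 + 1·32 = -608

-608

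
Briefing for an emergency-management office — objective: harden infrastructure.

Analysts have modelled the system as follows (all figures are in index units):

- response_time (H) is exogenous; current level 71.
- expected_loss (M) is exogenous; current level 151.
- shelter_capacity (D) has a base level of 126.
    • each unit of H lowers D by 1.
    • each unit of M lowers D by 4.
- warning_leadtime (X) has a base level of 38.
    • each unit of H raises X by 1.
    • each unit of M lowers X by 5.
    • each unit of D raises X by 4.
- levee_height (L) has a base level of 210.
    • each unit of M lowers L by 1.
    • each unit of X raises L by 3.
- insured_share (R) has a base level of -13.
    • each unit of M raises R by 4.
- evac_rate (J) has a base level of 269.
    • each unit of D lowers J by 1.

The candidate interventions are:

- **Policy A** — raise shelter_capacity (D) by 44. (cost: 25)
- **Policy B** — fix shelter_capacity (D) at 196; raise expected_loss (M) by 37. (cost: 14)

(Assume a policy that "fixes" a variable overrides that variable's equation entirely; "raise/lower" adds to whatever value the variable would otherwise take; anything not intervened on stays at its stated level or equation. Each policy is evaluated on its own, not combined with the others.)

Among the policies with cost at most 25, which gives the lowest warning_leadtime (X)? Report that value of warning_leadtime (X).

Policy A (D + 44):
  H = 71
  M = 151
  D = 126 − 71 − 4·151 (+44 from intervention) = -505
  X = 38 + 71 − 5·151 + 4·(-505) = -2666
Policy B (D := 196, M + 37):
  H = 71
  M = 151 + 37 = 188
  D = 196
  X = 38 + 71 − 5·188 + 4·196 = -47
Comparing — Policy A: X=-2666, Policy B: X=-47. Lowest is -2666 (Policy A).

-2666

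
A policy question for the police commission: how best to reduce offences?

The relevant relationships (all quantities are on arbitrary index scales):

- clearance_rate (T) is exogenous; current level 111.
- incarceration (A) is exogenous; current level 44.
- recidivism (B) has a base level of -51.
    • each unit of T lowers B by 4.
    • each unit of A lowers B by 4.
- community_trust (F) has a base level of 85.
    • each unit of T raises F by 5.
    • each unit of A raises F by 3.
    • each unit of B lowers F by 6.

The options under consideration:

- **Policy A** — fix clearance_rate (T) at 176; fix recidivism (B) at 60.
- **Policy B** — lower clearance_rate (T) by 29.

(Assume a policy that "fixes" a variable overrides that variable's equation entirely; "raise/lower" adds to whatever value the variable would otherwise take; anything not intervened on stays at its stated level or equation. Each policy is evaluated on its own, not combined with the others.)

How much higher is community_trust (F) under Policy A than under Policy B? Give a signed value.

-3220

Policy A (T := 176, B := 60):
  T = 176
  A = 44
  B = 60
  F = 85 + 5·176 + 3·44 − 6·60 = 737
Policy B (T − 29):
  T = 111 − 29 = 82
  A = 44
  B = -51 − 4·82 − 4·44 = -555
  F = 85 + 5·82 + 3·44 − 6·(-555) = 3957
F: 737 − 3957 = -3220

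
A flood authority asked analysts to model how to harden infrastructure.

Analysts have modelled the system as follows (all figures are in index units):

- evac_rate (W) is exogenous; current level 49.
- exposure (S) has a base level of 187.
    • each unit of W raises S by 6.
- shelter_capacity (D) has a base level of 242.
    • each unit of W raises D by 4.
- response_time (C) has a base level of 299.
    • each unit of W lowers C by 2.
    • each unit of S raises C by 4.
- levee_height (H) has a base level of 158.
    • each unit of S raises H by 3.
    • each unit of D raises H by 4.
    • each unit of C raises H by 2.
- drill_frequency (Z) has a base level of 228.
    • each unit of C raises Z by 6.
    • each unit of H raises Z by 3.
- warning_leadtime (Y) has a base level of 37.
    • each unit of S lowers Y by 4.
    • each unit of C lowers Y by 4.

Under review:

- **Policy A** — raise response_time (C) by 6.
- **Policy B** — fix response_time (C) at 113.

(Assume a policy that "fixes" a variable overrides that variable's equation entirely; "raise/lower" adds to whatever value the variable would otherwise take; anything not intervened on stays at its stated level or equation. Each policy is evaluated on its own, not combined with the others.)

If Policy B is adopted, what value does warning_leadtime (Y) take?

Policy B (C := 113):
  W = 49
  S = 187 + 6·49 = 481
  C = 113
  Y = 37 − 4·481 − 4·113 = -2339

-2339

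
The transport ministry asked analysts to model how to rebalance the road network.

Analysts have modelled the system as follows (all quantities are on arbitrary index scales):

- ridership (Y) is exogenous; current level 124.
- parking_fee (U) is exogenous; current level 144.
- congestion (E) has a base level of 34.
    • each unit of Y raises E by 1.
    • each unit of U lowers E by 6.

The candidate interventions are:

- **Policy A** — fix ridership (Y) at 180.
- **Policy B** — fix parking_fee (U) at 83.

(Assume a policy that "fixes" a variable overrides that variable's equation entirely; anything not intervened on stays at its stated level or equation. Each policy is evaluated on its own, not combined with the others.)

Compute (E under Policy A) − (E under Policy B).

Policy A (Y := 180):
  Y = 180
  U = 144
  E = 34 + 180 − 6·144 = -650
Policy B (U := 83):
  Y = 124
  U = 83
  E = 34 + 124 − 6·83 = -340
E: -650 − (-340) = -310

-310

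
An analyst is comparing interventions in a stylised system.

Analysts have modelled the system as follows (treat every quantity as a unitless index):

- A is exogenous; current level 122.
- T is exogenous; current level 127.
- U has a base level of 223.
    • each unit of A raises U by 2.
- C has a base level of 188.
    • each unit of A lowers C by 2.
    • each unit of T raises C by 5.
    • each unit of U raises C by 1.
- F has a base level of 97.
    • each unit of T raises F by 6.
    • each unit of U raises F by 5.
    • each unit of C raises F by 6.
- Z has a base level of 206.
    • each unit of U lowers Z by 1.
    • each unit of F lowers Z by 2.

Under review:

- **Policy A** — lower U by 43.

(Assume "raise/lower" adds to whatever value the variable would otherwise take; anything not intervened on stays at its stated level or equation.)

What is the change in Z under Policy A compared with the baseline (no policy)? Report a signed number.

Baseline:
  A = 122
  T = 127
  U = 223 + 2·122 = 467
  C = 188 − 2·122 + 5·127 + 467 = 1046
  F = 97 + 6·127 + 5·467 + 6·1046 = 9470
  Z = 206 − 467 − 2·9470 = -19201
Policy A (U − 43):
  A = 122
  T = 127
  U = 223 + 2·122 (−43 from intervention) = 424
  C = 188 − 2·122 + 5·127 + 424 = 1003
  F = 97 + 6·127 + 5·424 + 6·1003 = 8997
  Z = 206 − 424 − 2·8997 = -18212
Change in Z: -18212 − (-19201) = 989

989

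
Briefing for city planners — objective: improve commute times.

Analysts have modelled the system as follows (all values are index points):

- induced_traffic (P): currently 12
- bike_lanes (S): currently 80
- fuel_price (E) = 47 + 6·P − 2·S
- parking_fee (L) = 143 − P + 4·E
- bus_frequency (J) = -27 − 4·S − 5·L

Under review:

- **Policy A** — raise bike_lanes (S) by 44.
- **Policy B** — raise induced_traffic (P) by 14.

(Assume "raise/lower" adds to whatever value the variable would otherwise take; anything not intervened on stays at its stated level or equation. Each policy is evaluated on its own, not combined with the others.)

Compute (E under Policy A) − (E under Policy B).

-172

Policy A (S + 44):
  P = 12
  S = 80 + 44 = 124
  E = 47 + 6·12 − 2·124 = -129
Policy B (P + 14):
  P = 12 + 14 = 26
  S = 80
  E = 47 + 6·26 − 2·80 = 43
E: -129 − 43 = -172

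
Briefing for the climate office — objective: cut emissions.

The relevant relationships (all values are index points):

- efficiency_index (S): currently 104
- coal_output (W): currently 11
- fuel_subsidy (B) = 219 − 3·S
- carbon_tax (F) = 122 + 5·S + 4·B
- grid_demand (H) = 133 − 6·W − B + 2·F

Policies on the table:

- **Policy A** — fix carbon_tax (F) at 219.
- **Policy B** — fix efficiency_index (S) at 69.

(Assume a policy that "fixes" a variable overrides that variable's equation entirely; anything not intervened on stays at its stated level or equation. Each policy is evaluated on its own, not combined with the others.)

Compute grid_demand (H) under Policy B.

Policy B (S := 69):
  S = 69
  W = 11
  B = 219 − 3·69 = 12
  F = 122 + 5·69 + 4·12 = 515
  H = 133 − 6·11 − 12 + 2·515 = 1085

1085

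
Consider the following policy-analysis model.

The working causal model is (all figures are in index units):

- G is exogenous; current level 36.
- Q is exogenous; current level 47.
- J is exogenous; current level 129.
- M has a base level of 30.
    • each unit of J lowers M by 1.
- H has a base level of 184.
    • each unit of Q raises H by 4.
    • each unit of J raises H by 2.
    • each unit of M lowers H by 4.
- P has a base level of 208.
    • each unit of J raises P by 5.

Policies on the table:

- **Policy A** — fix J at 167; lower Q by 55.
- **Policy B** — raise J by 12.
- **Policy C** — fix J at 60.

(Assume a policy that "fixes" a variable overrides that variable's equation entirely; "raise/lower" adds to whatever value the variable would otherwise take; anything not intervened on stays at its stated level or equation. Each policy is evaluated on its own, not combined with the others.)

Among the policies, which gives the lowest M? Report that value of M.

Policy A (J := 167, Q − 55):
  J = 167
  M = 30 − 167 = -137
Policy B (J + 12):
  J = 129 + 12 = 141
  M = 30 − 141 = -111
Policy C (J := 60):
  J = 60
  M = 30 − 60 = -30
Comparing — Policy A: M=-137, Policy B: M=-111, Policy C: M=-30. Lowest is -137 (Policy A).

-137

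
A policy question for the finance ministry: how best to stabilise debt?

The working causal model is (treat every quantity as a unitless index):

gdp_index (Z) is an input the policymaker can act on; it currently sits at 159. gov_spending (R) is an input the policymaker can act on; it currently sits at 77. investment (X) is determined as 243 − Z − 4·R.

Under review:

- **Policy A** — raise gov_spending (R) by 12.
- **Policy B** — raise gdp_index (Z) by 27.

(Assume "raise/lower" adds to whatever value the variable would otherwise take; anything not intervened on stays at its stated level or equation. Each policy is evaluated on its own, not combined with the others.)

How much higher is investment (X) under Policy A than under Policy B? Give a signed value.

Policy A (R + 12):
  Z = 159
  R = 77 + 12 = 89
  X = 243 − 159 − 4·89 = -272
Policy B (Z + 27):
  Z = 159 + 27 = 186
  R = 77
  X = 243 − 186 − 4·77 = -251
X: -272 − (-251) = -21

-21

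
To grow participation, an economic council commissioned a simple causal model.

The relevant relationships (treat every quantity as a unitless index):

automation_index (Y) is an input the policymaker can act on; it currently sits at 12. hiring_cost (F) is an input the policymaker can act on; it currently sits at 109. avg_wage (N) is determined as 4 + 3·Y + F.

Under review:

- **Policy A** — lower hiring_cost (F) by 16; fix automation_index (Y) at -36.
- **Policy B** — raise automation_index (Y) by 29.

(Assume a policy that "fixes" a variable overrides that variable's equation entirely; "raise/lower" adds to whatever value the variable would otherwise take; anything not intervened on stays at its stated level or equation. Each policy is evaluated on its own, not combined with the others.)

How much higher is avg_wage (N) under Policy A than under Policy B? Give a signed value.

Policy A (F − 16, Y := -36):
  Y = -36
  F = 109 − 16 = 93
  N = 4 + 3·(-36) + 93 = -11
Policy B (Y + 29):
  Y = 12 + 29 = 41
  F = 109
  N = 4 + 3·41 + 109 = 236
N: -11 − 236 = -247

-247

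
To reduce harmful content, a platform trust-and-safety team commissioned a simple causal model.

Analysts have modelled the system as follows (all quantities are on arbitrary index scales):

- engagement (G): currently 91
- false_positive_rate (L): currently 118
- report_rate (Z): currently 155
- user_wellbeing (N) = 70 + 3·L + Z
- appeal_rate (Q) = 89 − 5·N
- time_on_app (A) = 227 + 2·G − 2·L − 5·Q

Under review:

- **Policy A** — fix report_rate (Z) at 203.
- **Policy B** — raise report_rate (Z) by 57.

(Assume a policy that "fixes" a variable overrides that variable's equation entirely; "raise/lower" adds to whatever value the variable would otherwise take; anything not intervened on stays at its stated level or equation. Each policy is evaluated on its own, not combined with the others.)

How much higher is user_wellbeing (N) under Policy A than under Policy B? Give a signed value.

-9

Policy A (Z := 203):
  L = 118
  Z = 203
  N = 70 + 3·118 + 203 = 627
Policy B (Z + 57):
  L = 118
  Z = 155 + 57 = 212
  N = 70 + 3·118 + 212 = 636
N: 627 − 636 = -9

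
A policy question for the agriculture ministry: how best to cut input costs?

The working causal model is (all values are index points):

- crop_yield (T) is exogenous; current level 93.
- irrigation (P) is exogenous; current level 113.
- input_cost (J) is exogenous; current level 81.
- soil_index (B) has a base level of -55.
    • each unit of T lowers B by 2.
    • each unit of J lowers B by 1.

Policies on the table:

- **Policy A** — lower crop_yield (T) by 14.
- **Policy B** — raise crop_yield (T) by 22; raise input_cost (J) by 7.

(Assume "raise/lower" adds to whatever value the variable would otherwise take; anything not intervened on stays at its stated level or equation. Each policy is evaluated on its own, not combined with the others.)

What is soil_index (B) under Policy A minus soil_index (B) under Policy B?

79

Policy A (T − 14):
  T = 93 − 14 = 79
  J = 81
  B = -55 − 2·79 − 81 = -294
Policy B (T + 22, J + 7):
  T = 93 + 22 = 115
  J = 81 + 7 = 88
  B = -55 − 2·115 − 88 = -373
B: -294 − (-373) = 79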